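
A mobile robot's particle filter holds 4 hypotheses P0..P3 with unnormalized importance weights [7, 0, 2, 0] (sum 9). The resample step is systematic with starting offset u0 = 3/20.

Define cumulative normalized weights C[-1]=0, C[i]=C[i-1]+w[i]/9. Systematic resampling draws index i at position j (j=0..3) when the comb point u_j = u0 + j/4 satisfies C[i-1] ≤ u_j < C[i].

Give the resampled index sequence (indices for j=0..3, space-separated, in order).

C = [7/9, 7/9, 1, 1]
j=0: u_0=3/20 ∈ [0, 7/9) → index 0
j=1: u_1=2/5 ∈ [0, 7/9) → index 0
j=2: u_2=13/20 ∈ [0, 7/9) → index 0
j=3: u_3=9/10 ∈ [7/9, 1) → index 2

0 0 0 2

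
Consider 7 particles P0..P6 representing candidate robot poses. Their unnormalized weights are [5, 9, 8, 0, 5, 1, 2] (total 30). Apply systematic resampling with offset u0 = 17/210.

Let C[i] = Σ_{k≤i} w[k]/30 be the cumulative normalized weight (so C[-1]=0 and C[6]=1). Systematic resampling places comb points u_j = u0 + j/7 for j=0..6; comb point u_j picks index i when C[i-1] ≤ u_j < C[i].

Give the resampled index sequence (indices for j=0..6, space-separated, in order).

C = [1/6, 7/15, 11/15, 11/15, 9/10, 14/15, 1]
j=0: u_0=17/210 ∈ [0, 1/6) → index 0
j=1: u_1=47/210 ∈ [1/6, 7/15) → index 1
j=2: u_2=11/30 ∈ [1/6, 7/15) → index 1
j=3: u_3=107/210 ∈ [7/15, 11/15) → index 2
j=4: u_4=137/210 ∈ [7/15, 11/15) → index 2
j=5: u_5=167/210 ∈ [11/15, 9/10) → index 4
j=6: u_6=197/210 ∈ [14/15, 1) → index 6

0 1 1 2 2 4 6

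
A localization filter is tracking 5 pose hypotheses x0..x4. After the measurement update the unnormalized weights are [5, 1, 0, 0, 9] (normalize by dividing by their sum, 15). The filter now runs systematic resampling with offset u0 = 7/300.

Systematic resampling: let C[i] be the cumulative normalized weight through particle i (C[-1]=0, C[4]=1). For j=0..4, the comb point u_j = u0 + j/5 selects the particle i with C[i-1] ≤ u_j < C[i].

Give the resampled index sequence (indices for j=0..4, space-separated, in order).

0 0 4 4 4

C = [1/3, 2/5, 2/5, 2/5, 1]
j=0: u_0=7/300 ∈ [0, 1/3) → index 0
j=1: u_1=67/300 ∈ [0, 1/3) → index 0
j=2: u_2=127/300 ∈ [2/5, 1) → index 4
j=3: u_3=187/300 ∈ [2/5, 1) → index 4
j=4: u_4=247/300 ∈ [2/5, 1) → index 4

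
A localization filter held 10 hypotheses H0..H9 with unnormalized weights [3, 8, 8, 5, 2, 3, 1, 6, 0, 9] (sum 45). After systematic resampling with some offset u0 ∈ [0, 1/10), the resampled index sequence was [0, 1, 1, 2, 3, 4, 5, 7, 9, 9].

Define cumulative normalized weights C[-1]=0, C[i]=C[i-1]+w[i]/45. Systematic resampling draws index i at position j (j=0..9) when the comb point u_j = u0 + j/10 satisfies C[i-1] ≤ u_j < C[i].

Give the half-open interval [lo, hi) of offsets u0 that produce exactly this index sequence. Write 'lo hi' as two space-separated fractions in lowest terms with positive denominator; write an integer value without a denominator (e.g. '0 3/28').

C = [1/15, 11/45, 19/45, 8/15, 26/45, 29/45, 2/3, 4/5, 4/5, 1]
j=0 picked index 0: u0 ∈ [0, 1/15)
j=1 picked index 1: u0 ∈ [-1/30, 13/90)
j=2 picked index 1: u0 ∈ [-2/15, 2/45)
j=3 picked index 2: u0 ∈ [-1/18, 11/90)
j=4 picked index 3: u0 ∈ [1/45, 2/15)
j=5 picked index 4: u0 ∈ [1/30, 7/90)
j=6 picked index 5: u0 ∈ [-1/45, 2/45)
j=7 picked index 7: u0 ∈ [-1/30, 1/10)
j=8 picked index 9: u0 ∈ [0, 1/5)
j=9 picked index 9: u0 ∈ [-1/10, 1/10)
intersection: [1/30, 2/45)

1/30 2/45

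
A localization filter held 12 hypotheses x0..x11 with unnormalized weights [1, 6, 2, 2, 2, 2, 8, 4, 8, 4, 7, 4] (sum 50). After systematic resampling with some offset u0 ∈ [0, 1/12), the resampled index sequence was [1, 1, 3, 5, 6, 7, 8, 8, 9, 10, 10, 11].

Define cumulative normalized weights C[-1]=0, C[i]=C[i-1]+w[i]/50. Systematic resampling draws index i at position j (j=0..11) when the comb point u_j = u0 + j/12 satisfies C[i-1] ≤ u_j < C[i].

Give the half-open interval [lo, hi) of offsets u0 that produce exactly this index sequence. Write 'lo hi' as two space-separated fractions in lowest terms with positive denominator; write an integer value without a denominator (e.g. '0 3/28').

13/300 1/20

C = [1/50, 7/50, 9/50, 11/50, 13/50, 3/10, 23/50, 27/50, 7/10, 39/50, 23/25, 1]
j=0 picked index 1: u0 ∈ [1/50, 7/50)
j=1 picked index 1: u0 ∈ [-19/300, 17/300)
j=2 picked index 3: u0 ∈ [1/75, 4/75)
j=3 picked index 5: u0 ∈ [1/100, 1/20)
j=4 picked index 6: u0 ∈ [-1/30, 19/150)
j=5 picked index 7: u0 ∈ [13/300, 37/300)
j=6 picked index 8: u0 ∈ [1/25, 1/5)
j=7 picked index 8: u0 ∈ [-13/300, 7/60)
j=8 picked index 9: u0 ∈ [1/30, 17/150)
j=9 picked index 10: u0 ∈ [3/100, 17/100)
j=10 picked index 10: u0 ∈ [-4/75, 13/150)
j=11 picked index 11: u0 ∈ [1/300, 1/12)
intersection: [13/300, 1/20)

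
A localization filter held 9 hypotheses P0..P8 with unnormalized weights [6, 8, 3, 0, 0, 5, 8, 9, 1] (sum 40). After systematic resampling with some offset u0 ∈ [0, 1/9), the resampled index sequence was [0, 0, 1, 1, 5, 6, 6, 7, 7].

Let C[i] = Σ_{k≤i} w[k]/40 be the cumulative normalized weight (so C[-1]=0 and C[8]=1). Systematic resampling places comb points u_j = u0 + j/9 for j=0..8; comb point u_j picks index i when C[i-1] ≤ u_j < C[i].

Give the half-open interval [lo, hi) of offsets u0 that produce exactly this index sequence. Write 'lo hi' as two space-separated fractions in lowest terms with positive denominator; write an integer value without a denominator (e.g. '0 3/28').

0 1/60

C = [3/20, 7/20, 17/40, 17/40, 17/40, 11/20, 3/4, 39/40, 1]
j=0 picked index 0: u0 ∈ [0, 3/20)
j=1 picked index 0: u0 ∈ [-1/9, 7/180)
j=2 picked index 1: u0 ∈ [-13/180, 23/180)
j=3 picked index 1: u0 ∈ [-11/60, 1/60)
j=4 picked index 5: u0 ∈ [-7/360, 19/180)
j=5 picked index 6: u0 ∈ [-1/180, 7/36)
j=6 picked index 6: u0 ∈ [-7/60, 1/12)
j=7 picked index 7: u0 ∈ [-1/36, 71/360)
j=8 picked index 7: u0 ∈ [-5/36, 31/360)
intersection: [0, 1/60)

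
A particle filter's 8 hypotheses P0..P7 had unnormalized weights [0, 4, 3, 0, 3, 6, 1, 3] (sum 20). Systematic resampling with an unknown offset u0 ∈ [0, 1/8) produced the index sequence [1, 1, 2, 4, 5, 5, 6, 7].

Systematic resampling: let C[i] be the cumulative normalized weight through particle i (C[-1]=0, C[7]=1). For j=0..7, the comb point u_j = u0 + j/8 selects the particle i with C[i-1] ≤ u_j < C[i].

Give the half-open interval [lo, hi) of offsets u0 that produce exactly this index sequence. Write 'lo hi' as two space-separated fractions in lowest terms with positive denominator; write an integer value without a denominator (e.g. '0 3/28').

1/20 3/40

C = [0, 1/5, 7/20, 7/20, 1/2, 4/5, 17/20, 1]
j=0 picked index 1: u0 ∈ [0, 1/5)
j=1 picked index 1: u0 ∈ [-1/8, 3/40)
j=2 picked index 2: u0 ∈ [-1/20, 1/10)
j=3 picked index 4: u0 ∈ [-1/40, 1/8)
j=4 picked index 5: u0 ∈ [0, 3/10)
j=5 picked index 5: u0 ∈ [-1/8, 7/40)
j=6 picked index 6: u0 ∈ [1/20, 1/10)
j=7 picked index 7: u0 ∈ [-1/40, 1/8)
intersection: [1/20, 3/40)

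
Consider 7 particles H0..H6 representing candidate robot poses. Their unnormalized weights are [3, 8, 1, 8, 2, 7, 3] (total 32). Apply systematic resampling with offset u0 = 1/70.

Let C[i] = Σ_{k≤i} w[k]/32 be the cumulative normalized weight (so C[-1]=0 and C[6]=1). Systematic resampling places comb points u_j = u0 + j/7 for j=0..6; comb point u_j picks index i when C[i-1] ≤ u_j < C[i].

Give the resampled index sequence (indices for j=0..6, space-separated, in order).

C = [3/32, 11/32, 3/8, 5/8, 11/16, 29/32, 1]
j=0: u_0=1/70 ∈ [0, 3/32) → index 0
j=1: u_1=11/70 ∈ [3/32, 11/32) → index 1
j=2: u_2=3/10 ∈ [3/32, 11/32) → index 1
j=3: u_3=31/70 ∈ [3/8, 5/8) → index 3
j=4: u_4=41/70 ∈ [3/8, 5/8) → index 3
j=5: u_5=51/70 ∈ [11/16, 29/32) → index 5
j=6: u_6=61/70 ∈ [11/16, 29/32) → index 5

0 1 1 3 3 5 5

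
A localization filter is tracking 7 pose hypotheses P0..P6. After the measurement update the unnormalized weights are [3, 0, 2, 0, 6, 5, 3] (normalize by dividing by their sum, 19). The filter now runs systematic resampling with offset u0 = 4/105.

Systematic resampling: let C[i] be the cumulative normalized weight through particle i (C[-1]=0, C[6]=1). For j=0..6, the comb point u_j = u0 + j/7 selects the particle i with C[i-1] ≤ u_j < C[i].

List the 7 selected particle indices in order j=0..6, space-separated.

C = [3/19, 3/19, 5/19, 5/19, 11/19, 16/19, 1]
j=0: u_0=4/105 ∈ [0, 3/19) → index 0
j=1: u_1=19/105 ∈ [3/19, 5/19) → index 2
j=2: u_2=34/105 ∈ [5/19, 11/19) → index 4
j=3: u_3=7/15 ∈ [5/19, 11/19) → index 4
j=4: u_4=64/105 ∈ [11/19, 16/19) → index 5
j=5: u_5=79/105 ∈ [11/19, 16/19) → index 5
j=6: u_6=94/105 ∈ [16/19, 1) → index 6

0 2 4 4 5 5 6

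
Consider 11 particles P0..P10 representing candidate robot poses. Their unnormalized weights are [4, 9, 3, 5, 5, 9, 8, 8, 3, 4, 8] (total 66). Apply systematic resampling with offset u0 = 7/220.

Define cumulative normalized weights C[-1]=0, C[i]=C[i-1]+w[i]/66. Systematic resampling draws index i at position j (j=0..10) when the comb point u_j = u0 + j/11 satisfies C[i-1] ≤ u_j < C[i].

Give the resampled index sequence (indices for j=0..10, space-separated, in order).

0 1 2 3 5 5 6 7 7 9 10

C = [2/33, 13/66, 8/33, 7/22, 13/33, 35/66, 43/66, 17/22, 9/11, 29/33, 1]
j=0: u_0=7/220 ∈ [0, 2/33) → index 0
j=1: u_1=27/220 ∈ [2/33, 13/66) → index 1
j=2: u_2=47/220 ∈ [13/66, 8/33) → index 2
j=3: u_3=67/220 ∈ [8/33, 7/22) → index 3
j=4: u_4=87/220 ∈ [13/33, 35/66) → index 5
j=5: u_5=107/220 ∈ [13/33, 35/66) → index 5
j=6: u_6=127/220 ∈ [35/66, 43/66) → index 6
j=7: u_7=147/220 ∈ [43/66, 17/22) → index 7
j=8: u_8=167/220 ∈ [43/66, 17/22) → index 7
j=9: u_9=17/20 ∈ [9/11, 29/33) → index 9
j=10: u_10=207/220 ∈ [29/33, 1) → index 10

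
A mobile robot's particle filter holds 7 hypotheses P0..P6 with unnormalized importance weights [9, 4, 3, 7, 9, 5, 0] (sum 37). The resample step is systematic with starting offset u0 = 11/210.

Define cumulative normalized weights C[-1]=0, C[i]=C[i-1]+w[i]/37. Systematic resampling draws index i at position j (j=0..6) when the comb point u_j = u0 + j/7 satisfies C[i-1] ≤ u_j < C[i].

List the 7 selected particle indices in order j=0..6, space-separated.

C = [9/37, 13/37, 16/37, 23/37, 32/37, 1, 1]
j=0: u_0=11/210 ∈ [0, 9/37) → index 0
j=1: u_1=41/210 ∈ [0, 9/37) → index 0
j=2: u_2=71/210 ∈ [9/37, 13/37) → index 1
j=3: u_3=101/210 ∈ [16/37, 23/37) → index 3
j=4: u_4=131/210 ∈ [23/37, 32/37) → index 4
j=5: u_5=23/30 ∈ [23/37, 32/37) → index 4
j=6: u_6=191/210 ∈ [32/37, 1) → index 5

0 0 1 3 4 4 5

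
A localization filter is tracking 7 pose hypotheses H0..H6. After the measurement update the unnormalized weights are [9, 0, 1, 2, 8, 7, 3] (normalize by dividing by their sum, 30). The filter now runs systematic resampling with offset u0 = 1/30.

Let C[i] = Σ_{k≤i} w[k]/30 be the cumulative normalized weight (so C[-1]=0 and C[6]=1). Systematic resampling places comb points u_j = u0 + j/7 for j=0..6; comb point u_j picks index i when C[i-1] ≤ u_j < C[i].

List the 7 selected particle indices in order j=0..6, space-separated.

C = [3/10, 3/10, 1/3, 2/5, 2/3, 9/10, 1]
j=0: u_0=1/30 ∈ [0, 3/10) → index 0
j=1: u_1=37/210 ∈ [0, 3/10) → index 0
j=2: u_2=67/210 ∈ [3/10, 1/3) → index 2
j=3: u_3=97/210 ∈ [2/5, 2/3) → index 4
j=4: u_4=127/210 ∈ [2/5, 2/3) → index 4
j=5: u_5=157/210 ∈ [2/3, 9/10) → index 5
j=6: u_6=187/210 ∈ [2/3, 9/10) → index 5

0 0 2 4 4 5 5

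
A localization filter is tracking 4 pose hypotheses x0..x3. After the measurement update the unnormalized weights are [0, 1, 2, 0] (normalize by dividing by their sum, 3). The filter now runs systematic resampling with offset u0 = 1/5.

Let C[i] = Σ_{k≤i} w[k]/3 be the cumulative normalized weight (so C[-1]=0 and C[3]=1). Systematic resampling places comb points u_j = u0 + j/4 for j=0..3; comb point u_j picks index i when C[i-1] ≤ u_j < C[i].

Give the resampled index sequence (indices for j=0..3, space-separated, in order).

C = [0, 1/3, 1, 1]
j=0: u_0=1/5 ∈ [0, 1/3) → index 1
j=1: u_1=9/20 ∈ [1/3, 1) → index 2
j=2: u_2=7/10 ∈ [1/3, 1) → index 2
j=3: u_3=19/20 ∈ [1/3, 1) → index 2

1 2 2 2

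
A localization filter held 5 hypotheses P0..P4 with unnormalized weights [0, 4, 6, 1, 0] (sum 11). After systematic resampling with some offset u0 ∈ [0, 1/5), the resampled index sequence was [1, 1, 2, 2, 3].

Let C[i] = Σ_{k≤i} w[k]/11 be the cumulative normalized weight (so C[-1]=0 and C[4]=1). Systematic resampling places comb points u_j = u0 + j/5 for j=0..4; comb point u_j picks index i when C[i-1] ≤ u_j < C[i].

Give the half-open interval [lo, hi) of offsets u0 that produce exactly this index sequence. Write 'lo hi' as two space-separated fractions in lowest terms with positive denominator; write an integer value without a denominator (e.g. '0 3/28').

6/55 9/55

C = [0, 4/11, 10/11, 1, 1]
j=0 picked index 1: u0 ∈ [0, 4/11)
j=1 picked index 1: u0 ∈ [-1/5, 9/55)
j=2 picked index 2: u0 ∈ [-2/55, 28/55)
j=3 picked index 2: u0 ∈ [-13/55, 17/55)
j=4 picked index 3: u0 ∈ [6/55, 1/5)
intersection: [6/55, 9/55)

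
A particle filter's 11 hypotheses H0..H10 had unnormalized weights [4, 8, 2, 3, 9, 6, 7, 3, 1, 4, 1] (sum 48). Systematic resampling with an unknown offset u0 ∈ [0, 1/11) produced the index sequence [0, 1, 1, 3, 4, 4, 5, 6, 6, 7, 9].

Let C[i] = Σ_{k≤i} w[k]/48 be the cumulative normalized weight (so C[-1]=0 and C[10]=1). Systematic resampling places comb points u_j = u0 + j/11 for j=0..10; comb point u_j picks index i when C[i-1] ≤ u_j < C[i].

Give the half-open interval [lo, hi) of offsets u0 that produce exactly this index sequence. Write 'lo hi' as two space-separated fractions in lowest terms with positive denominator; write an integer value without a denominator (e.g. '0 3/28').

C = [1/12, 1/4, 7/24, 17/48, 13/24, 2/3, 13/16, 7/8, 43/48, 47/48, 1]
j=0 picked index 0: u0 ∈ [0, 1/12)
j=1 picked index 1: u0 ∈ [-1/132, 7/44)
j=2 picked index 1: u0 ∈ [-13/132, 3/44)
j=3 picked index 3: u0 ∈ [5/264, 43/528)
j=4 picked index 4: u0 ∈ [-5/528, 47/264)
j=5 picked index 4: u0 ∈ [-53/528, 23/264)
j=6 picked index 5: u0 ∈ [-1/264, 4/33)
j=7 picked index 6: u0 ∈ [1/33, 31/176)
j=8 picked index 6: u0 ∈ [-2/33, 15/176)
j=9 picked index 7: u0 ∈ [-1/176, 5/88)
j=10 picked index 9: u0 ∈ [-7/528, 37/528)
intersection: [1/33, 5/88)

1/33 5/88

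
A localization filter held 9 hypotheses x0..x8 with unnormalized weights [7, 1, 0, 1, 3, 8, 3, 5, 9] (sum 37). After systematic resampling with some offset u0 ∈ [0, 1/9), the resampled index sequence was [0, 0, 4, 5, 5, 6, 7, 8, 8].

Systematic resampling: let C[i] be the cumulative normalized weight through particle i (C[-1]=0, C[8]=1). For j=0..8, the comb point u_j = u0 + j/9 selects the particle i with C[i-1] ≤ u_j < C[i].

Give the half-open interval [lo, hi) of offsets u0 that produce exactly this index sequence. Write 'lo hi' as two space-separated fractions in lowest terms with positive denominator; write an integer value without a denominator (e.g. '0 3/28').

7/333 22/333

C = [7/37, 8/37, 8/37, 9/37, 12/37, 20/37, 23/37, 28/37, 1]
j=0 picked index 0: u0 ∈ [0, 7/37)
j=1 picked index 0: u0 ∈ [-1/9, 26/333)
j=2 picked index 4: u0 ∈ [7/333, 34/333)
j=3 picked index 5: u0 ∈ [-1/111, 23/111)
j=4 picked index 5: u0 ∈ [-40/333, 32/333)
j=5 picked index 6: u0 ∈ [-5/333, 22/333)
j=6 picked index 7: u0 ∈ [-5/111, 10/111)
j=7 picked index 8: u0 ∈ [-7/333, 2/9)
j=8 picked index 8: u0 ∈ [-44/333, 1/9)
intersection: [7/333, 22/333)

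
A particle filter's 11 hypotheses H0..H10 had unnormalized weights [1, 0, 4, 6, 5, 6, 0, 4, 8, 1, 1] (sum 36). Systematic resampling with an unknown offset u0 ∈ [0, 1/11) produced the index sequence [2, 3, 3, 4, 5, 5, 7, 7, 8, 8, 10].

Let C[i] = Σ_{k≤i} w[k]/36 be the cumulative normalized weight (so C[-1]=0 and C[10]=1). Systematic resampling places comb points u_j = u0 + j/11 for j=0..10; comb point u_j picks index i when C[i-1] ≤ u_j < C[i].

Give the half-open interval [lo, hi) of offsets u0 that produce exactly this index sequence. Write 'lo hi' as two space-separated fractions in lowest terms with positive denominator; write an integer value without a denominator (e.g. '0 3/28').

C = [1/36, 1/36, 5/36, 11/36, 4/9, 11/18, 11/18, 13/18, 17/18, 35/36, 1]
j=0 picked index 2: u0 ∈ [1/36, 5/36)
j=1 picked index 3: u0 ∈ [19/396, 85/396)
j=2 picked index 3: u0 ∈ [-17/396, 49/396)
j=3 picked index 4: u0 ∈ [13/396, 17/99)
j=4 picked index 5: u0 ∈ [8/99, 49/198)
j=5 picked index 5: u0 ∈ [-1/99, 31/198)
j=6 picked index 7: u0 ∈ [13/198, 35/198)
j=7 picked index 7: u0 ∈ [-5/198, 17/198)
j=8 picked index 8: u0 ∈ [-1/198, 43/198)
j=9 picked index 8: u0 ∈ [-19/198, 25/198)
j=10 picked index 10: u0 ∈ [25/396, 1/11)
intersection: [8/99, 17/198)

8/99 17/198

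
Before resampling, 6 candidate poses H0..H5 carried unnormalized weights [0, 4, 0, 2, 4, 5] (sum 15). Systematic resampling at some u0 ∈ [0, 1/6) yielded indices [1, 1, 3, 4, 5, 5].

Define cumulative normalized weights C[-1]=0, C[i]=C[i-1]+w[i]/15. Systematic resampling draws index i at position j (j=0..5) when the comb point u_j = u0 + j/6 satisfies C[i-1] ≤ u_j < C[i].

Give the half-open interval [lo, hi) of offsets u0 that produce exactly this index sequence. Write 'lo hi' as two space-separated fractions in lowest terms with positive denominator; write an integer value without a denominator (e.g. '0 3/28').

0 1/15

C = [0, 4/15, 4/15, 2/5, 2/3, 1]
j=0 picked index 1: u0 ∈ [0, 4/15)
j=1 picked index 1: u0 ∈ [-1/6, 1/10)
j=2 picked index 3: u0 ∈ [-1/15, 1/15)
j=3 picked index 4: u0 ∈ [-1/10, 1/6)
j=4 picked index 5: u0 ∈ [0, 1/3)
j=5 picked index 5: u0 ∈ [-1/6, 1/6)
intersection: [0, 1/15)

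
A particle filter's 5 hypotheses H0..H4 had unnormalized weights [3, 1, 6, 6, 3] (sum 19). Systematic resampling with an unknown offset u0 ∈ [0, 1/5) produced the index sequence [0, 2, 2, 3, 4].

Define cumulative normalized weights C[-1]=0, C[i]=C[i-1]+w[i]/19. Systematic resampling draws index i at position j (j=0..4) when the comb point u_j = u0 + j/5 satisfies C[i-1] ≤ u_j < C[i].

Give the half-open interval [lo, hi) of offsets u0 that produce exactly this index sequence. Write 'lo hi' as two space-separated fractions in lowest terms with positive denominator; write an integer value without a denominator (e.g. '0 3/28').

4/95 12/95

C = [3/19, 4/19, 10/19, 16/19, 1]
j=0 picked index 0: u0 ∈ [0, 3/19)
j=1 picked index 2: u0 ∈ [1/95, 31/95)
j=2 picked index 2: u0 ∈ [-18/95, 12/95)
j=3 picked index 3: u0 ∈ [-7/95, 23/95)
j=4 picked index 4: u0 ∈ [4/95, 1/5)
intersection: [4/95, 12/95)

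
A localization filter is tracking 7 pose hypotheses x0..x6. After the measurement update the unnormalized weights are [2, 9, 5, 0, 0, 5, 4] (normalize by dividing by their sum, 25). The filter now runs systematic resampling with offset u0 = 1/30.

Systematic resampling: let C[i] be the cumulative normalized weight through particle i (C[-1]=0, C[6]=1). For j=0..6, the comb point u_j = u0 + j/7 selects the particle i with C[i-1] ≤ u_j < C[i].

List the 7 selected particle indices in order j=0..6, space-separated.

C = [2/25, 11/25, 16/25, 16/25, 16/25, 21/25, 1]
j=0: u_0=1/30 ∈ [0, 2/25) → index 0
j=1: u_1=37/210 ∈ [2/25, 11/25) → index 1
j=2: u_2=67/210 ∈ [2/25, 11/25) → index 1
j=3: u_3=97/210 ∈ [11/25, 16/25) → index 2
j=4: u_4=127/210 ∈ [11/25, 16/25) → index 2
j=5: u_5=157/210 ∈ [16/25, 21/25) → index 5
j=6: u_6=187/210 ∈ [21/25, 1) → index 6

0 1 1 2 2 5 6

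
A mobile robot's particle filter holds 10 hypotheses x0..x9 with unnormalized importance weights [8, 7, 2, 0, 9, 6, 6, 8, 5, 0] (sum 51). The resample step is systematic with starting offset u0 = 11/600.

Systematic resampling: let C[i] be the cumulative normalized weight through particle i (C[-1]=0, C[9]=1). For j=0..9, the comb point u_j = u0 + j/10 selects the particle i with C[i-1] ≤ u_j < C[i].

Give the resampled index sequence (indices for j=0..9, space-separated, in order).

C = [8/51, 5/17, 1/3, 1/3, 26/51, 32/51, 38/51, 46/51, 1, 1]
j=0: u_0=11/600 ∈ [0, 8/51) → index 0
j=1: u_1=71/600 ∈ [0, 8/51) → index 0
j=2: u_2=131/600 ∈ [8/51, 5/17) → index 1
j=3: u_3=191/600 ∈ [5/17, 1/3) → index 2
j=4: u_4=251/600 ∈ [1/3, 26/51) → index 4
j=5: u_5=311/600 ∈ [26/51, 32/51) → index 5
j=6: u_6=371/600 ∈ [26/51, 32/51) → index 5
j=7: u_7=431/600 ∈ [32/51, 38/51) → index 6
j=8: u_8=491/600 ∈ [38/51, 46/51) → index 7
j=9: u_9=551/600 ∈ [46/51, 1) → index 8

0 0 1 2 4 5 5 6 7 8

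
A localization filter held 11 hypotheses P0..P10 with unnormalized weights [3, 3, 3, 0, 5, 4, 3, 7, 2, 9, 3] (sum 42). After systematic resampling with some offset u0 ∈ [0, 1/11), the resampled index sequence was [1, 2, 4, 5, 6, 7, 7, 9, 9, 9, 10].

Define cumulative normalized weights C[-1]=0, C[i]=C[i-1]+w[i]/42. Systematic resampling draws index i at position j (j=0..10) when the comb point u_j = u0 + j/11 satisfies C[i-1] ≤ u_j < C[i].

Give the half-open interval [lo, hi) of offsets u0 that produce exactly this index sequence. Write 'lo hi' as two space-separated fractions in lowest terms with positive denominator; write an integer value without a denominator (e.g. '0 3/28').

C = [1/14, 1/7, 3/14, 3/14, 1/3, 3/7, 1/2, 2/3, 5/7, 13/14, 1]
j=0 picked index 1: u0 ∈ [1/14, 1/7)
j=1 picked index 2: u0 ∈ [4/77, 19/154)
j=2 picked index 4: u0 ∈ [5/154, 5/33)
j=3 picked index 5: u0 ∈ [2/33, 12/77)
j=4 picked index 6: u0 ∈ [5/77, 3/22)
j=5 picked index 7: u0 ∈ [1/22, 7/33)
j=6 picked index 7: u0 ∈ [-1/22, 4/33)
j=7 picked index 9: u0 ∈ [6/77, 45/154)
j=8 picked index 9: u0 ∈ [-1/77, 31/154)
j=9 picked index 9: u0 ∈ [-8/77, 17/154)
j=10 picked index 10: u0 ∈ [3/154, 1/11)
intersection: [6/77, 1/11)

6/77 1/11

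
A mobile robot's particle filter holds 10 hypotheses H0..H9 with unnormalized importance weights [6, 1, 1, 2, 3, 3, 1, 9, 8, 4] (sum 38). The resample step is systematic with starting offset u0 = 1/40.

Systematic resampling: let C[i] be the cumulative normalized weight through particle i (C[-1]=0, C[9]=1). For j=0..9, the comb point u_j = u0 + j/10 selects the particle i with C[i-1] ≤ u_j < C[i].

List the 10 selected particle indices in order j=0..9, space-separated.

0 0 3 4 6 7 7 8 8 9

C = [3/19, 7/38, 4/19, 5/19, 13/38, 8/19, 17/38, 13/19, 17/19, 1]
j=0: u_0=1/40 ∈ [0, 3/19) → index 0
j=1: u_1=1/8 ∈ [0, 3/19) → index 0
j=2: u_2=9/40 ∈ [4/19, 5/19) → index 3
j=3: u_3=13/40 ∈ [5/19, 13/38) → index 4
j=4: u_4=17/40 ∈ [8/19, 17/38) → index 6
j=5: u_5=21/40 ∈ [17/38, 13/19) → index 7
j=6: u_6=5/8 ∈ [17/38, 13/19) → index 7
j=7: u_7=29/40 ∈ [13/19, 17/19) → index 8
j=8: u_8=33/40 ∈ [13/19, 17/19) → index 8
j=9: u_9=37/40 ∈ [17/19, 1) → index 9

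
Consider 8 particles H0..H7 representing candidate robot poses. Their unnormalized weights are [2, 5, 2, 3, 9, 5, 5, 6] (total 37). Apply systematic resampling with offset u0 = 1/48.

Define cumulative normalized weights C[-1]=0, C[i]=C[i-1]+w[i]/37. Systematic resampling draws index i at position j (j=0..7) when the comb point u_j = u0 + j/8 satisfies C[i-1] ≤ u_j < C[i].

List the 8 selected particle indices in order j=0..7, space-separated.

C = [2/37, 7/37, 9/37, 12/37, 21/37, 26/37, 31/37, 1]
j=0: u_0=1/48 ∈ [0, 2/37) → index 0
j=1: u_1=7/48 ∈ [2/37, 7/37) → index 1
j=2: u_2=13/48 ∈ [9/37, 12/37) → index 3
j=3: u_3=19/48 ∈ [12/37, 21/37) → index 4
j=4: u_4=25/48 ∈ [12/37, 21/37) → index 4
j=5: u_5=31/48 ∈ [21/37, 26/37) → index 5
j=6: u_6=37/48 ∈ [26/37, 31/37) → index 6
j=7: u_7=43/48 ∈ [31/37, 1) → index 7

0 1 3 4 4 5 6 7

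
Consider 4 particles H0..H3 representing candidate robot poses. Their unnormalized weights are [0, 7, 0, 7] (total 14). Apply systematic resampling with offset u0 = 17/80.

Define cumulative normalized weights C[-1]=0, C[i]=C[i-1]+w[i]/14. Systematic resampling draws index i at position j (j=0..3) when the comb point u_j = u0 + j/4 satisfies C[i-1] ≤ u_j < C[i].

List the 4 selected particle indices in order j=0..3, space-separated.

C = [0, 1/2, 1/2, 1]
j=0: u_0=17/80 ∈ [0, 1/2) → index 1
j=1: u_1=37/80 ∈ [0, 1/2) → index 1
j=2: u_2=57/80 ∈ [1/2, 1) → index 3
j=3: u_3=77/80 ∈ [1/2, 1) → index 3

1 1 3 3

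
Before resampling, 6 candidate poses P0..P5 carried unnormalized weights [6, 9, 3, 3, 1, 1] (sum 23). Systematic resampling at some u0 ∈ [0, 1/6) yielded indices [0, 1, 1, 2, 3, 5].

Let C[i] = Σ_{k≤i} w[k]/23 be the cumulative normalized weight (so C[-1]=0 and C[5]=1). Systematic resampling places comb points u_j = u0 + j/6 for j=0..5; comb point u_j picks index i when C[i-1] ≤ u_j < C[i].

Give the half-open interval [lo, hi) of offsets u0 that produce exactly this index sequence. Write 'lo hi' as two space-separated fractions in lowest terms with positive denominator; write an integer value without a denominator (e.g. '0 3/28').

7/46 1/6

C = [6/23, 15/23, 18/23, 21/23, 22/23, 1]
j=0 picked index 0: u0 ∈ [0, 6/23)
j=1 picked index 1: u0 ∈ [13/138, 67/138)
j=2 picked index 1: u0 ∈ [-5/69, 22/69)
j=3 picked index 2: u0 ∈ [7/46, 13/46)
j=4 picked index 3: u0 ∈ [8/69, 17/69)
j=5 picked index 5: u0 ∈ [17/138, 1/6)
intersection: [7/46, 1/6)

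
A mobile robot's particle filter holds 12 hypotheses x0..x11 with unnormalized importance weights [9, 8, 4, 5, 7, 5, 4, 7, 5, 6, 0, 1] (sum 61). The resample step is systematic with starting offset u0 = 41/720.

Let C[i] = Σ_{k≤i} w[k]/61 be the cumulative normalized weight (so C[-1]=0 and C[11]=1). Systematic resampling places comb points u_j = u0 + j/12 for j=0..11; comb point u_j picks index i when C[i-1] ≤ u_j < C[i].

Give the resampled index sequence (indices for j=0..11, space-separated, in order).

C = [9/61, 17/61, 21/61, 26/61, 33/61, 38/61, 42/61, 49/61, 54/61, 60/61, 60/61, 1]
j=0: u_0=41/720 ∈ [0, 9/61) → index 0
j=1: u_1=101/720 ∈ [0, 9/61) → index 0
j=2: u_2=161/720 ∈ [9/61, 17/61) → index 1
j=3: u_3=221/720 ∈ [17/61, 21/61) → index 2
j=4: u_4=281/720 ∈ [21/61, 26/61) → index 3
j=5: u_5=341/720 ∈ [26/61, 33/61) → index 4
j=6: u_6=401/720 ∈ [33/61, 38/61) → index 5
j=7: u_7=461/720 ∈ [38/61, 42/61) → index 6
j=8: u_8=521/720 ∈ [42/61, 49/61) → index 7
j=9: u_9=581/720 ∈ [49/61, 54/61) → index 8
j=10: u_10=641/720 ∈ [54/61, 60/61) → index 9
j=11: u_11=701/720 ∈ [54/61, 60/61) → index 9

0 0 1 2 3 4 5 6 7 8 9 9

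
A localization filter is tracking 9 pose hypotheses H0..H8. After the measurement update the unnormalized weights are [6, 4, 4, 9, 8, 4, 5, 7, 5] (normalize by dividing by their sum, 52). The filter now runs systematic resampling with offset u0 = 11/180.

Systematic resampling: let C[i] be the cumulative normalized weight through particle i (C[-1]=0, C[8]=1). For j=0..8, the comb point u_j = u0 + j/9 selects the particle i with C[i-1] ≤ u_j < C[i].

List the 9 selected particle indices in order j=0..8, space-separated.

0 1 3 3 4 5 6 7 8

C = [3/26, 5/26, 7/26, 23/52, 31/52, 35/52, 10/13, 47/52, 1]
j=0: u_0=11/180 ∈ [0, 3/26) → index 0
j=1: u_1=31/180 ∈ [3/26, 5/26) → index 1
j=2: u_2=17/60 ∈ [7/26, 23/52) → index 3
j=3: u_3=71/180 ∈ [7/26, 23/52) → index 3
j=4: u_4=91/180 ∈ [23/52, 31/52) → index 4
j=5: u_5=37/60 ∈ [31/52, 35/52) → index 5
j=6: u_6=131/180 ∈ [35/52, 10/13) → index 6
j=7: u_7=151/180 ∈ [10/13, 47/52) → index 7
j=8: u_8=19/20 ∈ [47/52, 1) → index 8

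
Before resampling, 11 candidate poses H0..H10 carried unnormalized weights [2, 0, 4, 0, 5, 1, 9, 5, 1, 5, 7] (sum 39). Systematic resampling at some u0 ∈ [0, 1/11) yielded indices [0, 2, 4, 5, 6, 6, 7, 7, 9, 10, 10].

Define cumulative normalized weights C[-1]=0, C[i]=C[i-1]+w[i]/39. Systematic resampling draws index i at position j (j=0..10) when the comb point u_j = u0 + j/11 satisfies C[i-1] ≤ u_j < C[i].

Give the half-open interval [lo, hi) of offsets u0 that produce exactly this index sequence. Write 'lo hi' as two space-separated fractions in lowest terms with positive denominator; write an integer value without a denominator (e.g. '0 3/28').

4/429 1/33

C = [2/39, 2/39, 2/13, 2/13, 11/39, 4/13, 7/13, 2/3, 9/13, 32/39, 1]
j=0 picked index 0: u0 ∈ [0, 2/39)
j=1 picked index 2: u0 ∈ [-17/429, 9/143)
j=2 picked index 4: u0 ∈ [-4/143, 43/429)
j=3 picked index 5: u0 ∈ [4/429, 5/143)
j=4 picked index 6: u0 ∈ [-8/143, 25/143)
j=5 picked index 6: u0 ∈ [-21/143, 12/143)
j=6 picked index 7: u0 ∈ [-1/143, 4/33)
j=7 picked index 7: u0 ∈ [-14/143, 1/33)
j=8 picked index 9: u0 ∈ [-5/143, 40/429)
j=9 picked index 10: u0 ∈ [1/429, 2/11)
j=10 picked index 10: u0 ∈ [-38/429, 1/11)
intersection: [4/429, 1/33)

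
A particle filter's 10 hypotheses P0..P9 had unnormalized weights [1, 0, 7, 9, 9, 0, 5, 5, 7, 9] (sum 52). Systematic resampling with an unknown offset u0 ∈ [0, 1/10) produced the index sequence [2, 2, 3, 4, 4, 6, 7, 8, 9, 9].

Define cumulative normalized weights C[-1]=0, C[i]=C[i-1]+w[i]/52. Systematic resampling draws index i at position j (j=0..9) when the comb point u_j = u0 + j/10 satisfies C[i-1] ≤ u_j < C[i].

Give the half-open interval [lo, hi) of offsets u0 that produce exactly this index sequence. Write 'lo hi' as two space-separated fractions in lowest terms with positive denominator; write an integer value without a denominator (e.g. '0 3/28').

7/260 7/130

C = [1/52, 1/52, 2/13, 17/52, 1/2, 1/2, 31/52, 9/13, 43/52, 1]
j=0 picked index 2: u0 ∈ [1/52, 2/13)
j=1 picked index 2: u0 ∈ [-21/260, 7/130)
j=2 picked index 3: u0 ∈ [-3/65, 33/260)
j=3 picked index 4: u0 ∈ [7/260, 1/5)
j=4 picked index 4: u0 ∈ [-19/260, 1/10)
j=5 picked index 6: u0 ∈ [0, 5/52)
j=6 picked index 7: u0 ∈ [-1/260, 6/65)
j=7 picked index 8: u0 ∈ [-1/130, 33/260)
j=8 picked index 9: u0 ∈ [7/260, 1/5)
j=9 picked index 9: u0 ∈ [-19/260, 1/10)
intersection: [7/260, 7/130)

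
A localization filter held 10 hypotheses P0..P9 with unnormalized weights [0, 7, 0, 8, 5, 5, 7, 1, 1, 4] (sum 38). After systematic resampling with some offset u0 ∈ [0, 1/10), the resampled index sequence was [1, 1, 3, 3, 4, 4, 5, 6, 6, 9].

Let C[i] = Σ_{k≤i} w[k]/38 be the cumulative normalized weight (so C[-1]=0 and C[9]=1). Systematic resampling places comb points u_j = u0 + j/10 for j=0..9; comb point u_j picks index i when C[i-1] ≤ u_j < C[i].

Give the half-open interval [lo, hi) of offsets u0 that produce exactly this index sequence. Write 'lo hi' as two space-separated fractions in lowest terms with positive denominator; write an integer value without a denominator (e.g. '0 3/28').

C = [0, 7/38, 7/38, 15/38, 10/19, 25/38, 16/19, 33/38, 17/19, 1]
j=0 picked index 1: u0 ∈ [0, 7/38)
j=1 picked index 1: u0 ∈ [-1/10, 8/95)
j=2 picked index 3: u0 ∈ [-3/190, 37/190)
j=3 picked index 3: u0 ∈ [-11/95, 9/95)
j=4 picked index 4: u0 ∈ [-1/190, 12/95)
j=5 picked index 4: u0 ∈ [-2/19, 1/38)
j=6 picked index 5: u0 ∈ [-7/95, 11/190)
j=7 picked index 6: u0 ∈ [-4/95, 27/190)
j=8 picked index 6: u0 ∈ [-27/190, 4/95)
j=9 picked index 9: u0 ∈ [-1/190, 1/10)
intersection: [0, 1/38)

0 1/38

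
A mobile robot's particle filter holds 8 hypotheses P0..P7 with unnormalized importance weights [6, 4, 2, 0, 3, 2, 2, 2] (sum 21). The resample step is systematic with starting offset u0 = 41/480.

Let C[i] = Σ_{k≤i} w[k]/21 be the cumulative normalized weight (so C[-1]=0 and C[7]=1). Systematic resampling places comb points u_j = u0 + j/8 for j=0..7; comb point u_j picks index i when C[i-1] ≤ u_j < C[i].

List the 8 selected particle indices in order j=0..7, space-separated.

C = [2/7, 10/21, 4/7, 4/7, 5/7, 17/21, 19/21, 1]
j=0: u_0=41/480 ∈ [0, 2/7) → index 0
j=1: u_1=101/480 ∈ [0, 2/7) → index 0
j=2: u_2=161/480 ∈ [2/7, 10/21) → index 1
j=3: u_3=221/480 ∈ [2/7, 10/21) → index 1
j=4: u_4=281/480 ∈ [4/7, 5/7) → index 4
j=5: u_5=341/480 ∈ [4/7, 5/7) → index 4
j=6: u_6=401/480 ∈ [17/21, 19/21) → index 6
j=7: u_7=461/480 ∈ [19/21, 1) → index 7

0 0 1 1 4 4 6 7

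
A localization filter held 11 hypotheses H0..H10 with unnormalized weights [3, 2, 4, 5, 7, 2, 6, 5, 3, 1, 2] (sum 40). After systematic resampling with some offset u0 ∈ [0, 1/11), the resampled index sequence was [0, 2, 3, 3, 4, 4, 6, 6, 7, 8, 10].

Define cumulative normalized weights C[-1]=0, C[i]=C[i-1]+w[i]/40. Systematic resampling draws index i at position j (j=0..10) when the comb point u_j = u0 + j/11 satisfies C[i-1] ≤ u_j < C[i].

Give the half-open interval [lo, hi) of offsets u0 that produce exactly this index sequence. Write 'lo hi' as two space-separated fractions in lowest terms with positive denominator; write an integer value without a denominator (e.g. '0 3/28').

19/440 31/440

C = [3/40, 1/8, 9/40, 7/20, 21/40, 23/40, 29/40, 17/20, 37/40, 19/20, 1]
j=0 picked index 0: u0 ∈ [0, 3/40)
j=1 picked index 2: u0 ∈ [3/88, 59/440)
j=2 picked index 3: u0 ∈ [19/440, 37/220)
j=3 picked index 3: u0 ∈ [-21/440, 17/220)
j=4 picked index 4: u0 ∈ [-3/220, 71/440)
j=5 picked index 4: u0 ∈ [-23/220, 31/440)
j=6 picked index 6: u0 ∈ [13/440, 79/440)
j=7 picked index 6: u0 ∈ [-27/440, 39/440)
j=8 picked index 7: u0 ∈ [-1/440, 27/220)
j=9 picked index 8: u0 ∈ [7/220, 47/440)
j=10 picked index 10: u0 ∈ [9/220, 1/11)
intersection: [19/440, 31/440)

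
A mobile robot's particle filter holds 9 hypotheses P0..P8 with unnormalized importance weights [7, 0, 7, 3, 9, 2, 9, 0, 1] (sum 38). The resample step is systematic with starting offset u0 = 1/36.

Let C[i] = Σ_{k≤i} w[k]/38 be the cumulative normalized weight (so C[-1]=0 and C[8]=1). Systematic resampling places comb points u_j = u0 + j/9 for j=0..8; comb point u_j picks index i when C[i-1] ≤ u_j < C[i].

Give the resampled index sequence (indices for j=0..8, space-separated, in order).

C = [7/38, 7/38, 7/19, 17/38, 13/19, 14/19, 37/38, 37/38, 1]
j=0: u_0=1/36 ∈ [0, 7/38) → index 0
j=1: u_1=5/36 ∈ [0, 7/38) → index 0
j=2: u_2=1/4 ∈ [7/38, 7/19) → index 2
j=3: u_3=13/36 ∈ [7/38, 7/19) → index 2
j=4: u_4=17/36 ∈ [17/38, 13/19) → index 4
j=5: u_5=7/12 ∈ [17/38, 13/19) → index 4
j=6: u_6=25/36 ∈ [13/19, 14/19) → index 5
j=7: u_7=29/36 ∈ [14/19, 37/38) → index 6
j=8: u_8=11/12 ∈ [14/19, 37/38) → index 6

0 0 2 2 4 4 5 6 6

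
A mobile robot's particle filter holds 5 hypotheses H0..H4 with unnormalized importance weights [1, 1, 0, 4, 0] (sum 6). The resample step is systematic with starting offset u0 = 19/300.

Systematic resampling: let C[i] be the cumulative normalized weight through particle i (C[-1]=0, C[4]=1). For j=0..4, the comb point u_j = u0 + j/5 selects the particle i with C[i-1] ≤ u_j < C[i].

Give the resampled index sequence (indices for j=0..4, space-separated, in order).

0 1 3 3 3

C = [1/6, 1/3, 1/3, 1, 1]
j=0: u_0=19/300 ∈ [0, 1/6) → index 0
j=1: u_1=79/300 ∈ [1/6, 1/3) → index 1
j=2: u_2=139/300 ∈ [1/3, 1) → index 3
j=3: u_3=199/300 ∈ [1/3, 1) → index 3
j=4: u_4=259/300 ∈ [1/3, 1) → index 3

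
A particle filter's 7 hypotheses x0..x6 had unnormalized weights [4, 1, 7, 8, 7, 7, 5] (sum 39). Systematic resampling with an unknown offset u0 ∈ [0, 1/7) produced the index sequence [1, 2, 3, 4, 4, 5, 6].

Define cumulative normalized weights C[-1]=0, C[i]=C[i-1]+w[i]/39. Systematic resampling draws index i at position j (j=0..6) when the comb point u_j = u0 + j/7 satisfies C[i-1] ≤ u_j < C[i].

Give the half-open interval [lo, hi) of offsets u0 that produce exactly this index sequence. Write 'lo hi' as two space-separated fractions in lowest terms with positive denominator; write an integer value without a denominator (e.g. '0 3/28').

C = [4/39, 5/39, 4/13, 20/39, 9/13, 34/39, 1]
j=0 picked index 1: u0 ∈ [4/39, 5/39)
j=1 picked index 2: u0 ∈ [-4/273, 15/91)
j=2 picked index 3: u0 ∈ [2/91, 62/273)
j=3 picked index 4: u0 ∈ [23/273, 24/91)
j=4 picked index 4: u0 ∈ [-16/273, 11/91)
j=5 picked index 5: u0 ∈ [-2/91, 43/273)
j=6 picked index 6: u0 ∈ [4/273, 1/7)
intersection: [4/39, 11/91)

4/39 11/91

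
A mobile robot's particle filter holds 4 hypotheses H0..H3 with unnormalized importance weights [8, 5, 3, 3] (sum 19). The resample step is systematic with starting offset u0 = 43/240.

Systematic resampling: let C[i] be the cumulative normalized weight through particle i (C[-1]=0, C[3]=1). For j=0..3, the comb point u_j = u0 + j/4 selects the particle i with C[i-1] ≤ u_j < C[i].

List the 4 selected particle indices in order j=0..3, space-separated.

C = [8/19, 13/19, 16/19, 1]
j=0: u_0=43/240 ∈ [0, 8/19) → index 0
j=1: u_1=103/240 ∈ [8/19, 13/19) → index 1
j=2: u_2=163/240 ∈ [8/19, 13/19) → index 1
j=3: u_3=223/240 ∈ [16/19, 1) → index 3

0 1 1 3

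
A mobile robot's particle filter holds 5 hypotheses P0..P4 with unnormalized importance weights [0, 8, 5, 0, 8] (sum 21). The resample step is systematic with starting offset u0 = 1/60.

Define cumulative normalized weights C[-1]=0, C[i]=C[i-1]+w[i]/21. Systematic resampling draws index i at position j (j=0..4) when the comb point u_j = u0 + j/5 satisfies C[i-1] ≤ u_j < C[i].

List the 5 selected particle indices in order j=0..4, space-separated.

C = [0, 8/21, 13/21, 13/21, 1]
j=0: u_0=1/60 ∈ [0, 8/21) → index 1
j=1: u_1=13/60 ∈ [0, 8/21) → index 1
j=2: u_2=5/12 ∈ [8/21, 13/21) → index 2
j=3: u_3=37/60 ∈ [8/21, 13/21) → index 2
j=4: u_4=49/60 ∈ [13/21, 1) → index 4

1 1 2 2 4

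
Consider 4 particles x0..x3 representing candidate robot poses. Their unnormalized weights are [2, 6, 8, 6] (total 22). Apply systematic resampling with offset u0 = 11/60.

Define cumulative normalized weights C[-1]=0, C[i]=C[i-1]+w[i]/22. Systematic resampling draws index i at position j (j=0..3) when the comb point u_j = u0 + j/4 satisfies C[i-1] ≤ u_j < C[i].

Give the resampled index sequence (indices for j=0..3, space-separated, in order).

1 2 2 3

C = [1/11, 4/11, 8/11, 1]
j=0: u_0=11/60 ∈ [1/11, 4/11) → index 1
j=1: u_1=13/30 ∈ [4/11, 8/11) → index 2
j=2: u_2=41/60 ∈ [4/11, 8/11) → index 2
j=3: u_3=14/15 ∈ [8/11, 1) → index 3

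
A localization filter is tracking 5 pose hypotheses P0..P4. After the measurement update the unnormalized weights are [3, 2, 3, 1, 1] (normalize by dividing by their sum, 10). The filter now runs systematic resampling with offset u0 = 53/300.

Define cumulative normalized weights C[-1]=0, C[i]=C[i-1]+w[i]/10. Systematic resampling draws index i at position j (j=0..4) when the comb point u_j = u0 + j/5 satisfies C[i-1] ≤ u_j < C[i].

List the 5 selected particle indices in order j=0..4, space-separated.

C = [3/10, 1/2, 4/5, 9/10, 1]
j=0: u_0=53/300 ∈ [0, 3/10) → index 0
j=1: u_1=113/300 ∈ [3/10, 1/2) → index 1
j=2: u_2=173/300 ∈ [1/2, 4/5) → index 2
j=3: u_3=233/300 ∈ [1/2, 4/5) → index 2
j=4: u_4=293/300 ∈ [9/10, 1) → index 4

0 1 2 2 4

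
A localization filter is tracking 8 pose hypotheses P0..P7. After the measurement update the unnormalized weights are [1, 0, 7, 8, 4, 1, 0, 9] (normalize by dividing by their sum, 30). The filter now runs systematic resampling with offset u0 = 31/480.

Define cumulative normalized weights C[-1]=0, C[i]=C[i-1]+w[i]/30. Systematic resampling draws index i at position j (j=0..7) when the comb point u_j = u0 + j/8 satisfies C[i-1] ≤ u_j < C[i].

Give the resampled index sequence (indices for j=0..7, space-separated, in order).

C = [1/30, 1/30, 4/15, 8/15, 2/3, 7/10, 7/10, 1]
j=0: u_0=31/480 ∈ [1/30, 4/15) → index 2
j=1: u_1=91/480 ∈ [1/30, 4/15) → index 2
j=2: u_2=151/480 ∈ [4/15, 8/15) → index 3
j=3: u_3=211/480 ∈ [4/15, 8/15) → index 3
j=4: u_4=271/480 ∈ [8/15, 2/3) → index 4
j=5: u_5=331/480 ∈ [2/3, 7/10) → index 5
j=6: u_6=391/480 ∈ [7/10, 1) → index 7
j=7: u_7=451/480 ∈ [7/10, 1) → index 7

2 2 3 3 4 5 7 7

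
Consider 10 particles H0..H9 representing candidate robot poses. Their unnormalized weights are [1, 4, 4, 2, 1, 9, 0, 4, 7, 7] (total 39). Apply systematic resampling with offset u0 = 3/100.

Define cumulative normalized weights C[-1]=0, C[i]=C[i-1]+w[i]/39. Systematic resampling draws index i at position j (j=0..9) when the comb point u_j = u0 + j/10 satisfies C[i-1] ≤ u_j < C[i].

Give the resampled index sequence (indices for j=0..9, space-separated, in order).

1 2 2 5 5 5 7 8 9 9

C = [1/39, 5/39, 3/13, 11/39, 4/13, 7/13, 7/13, 25/39, 32/39, 1]
j=0: u_0=3/100 ∈ [1/39, 5/39) → index 1
j=1: u_1=13/100 ∈ [5/39, 3/13) → index 2
j=2: u_2=23/100 ∈ [5/39, 3/13) → index 2
j=3: u_3=33/100 ∈ [4/13, 7/13) → index 5
j=4: u_4=43/100 ∈ [4/13, 7/13) → index 5
j=5: u_5=53/100 ∈ [4/13, 7/13) → index 5
j=6: u_6=63/100 ∈ [7/13, 25/39) → index 7
j=7: u_7=73/100 ∈ [25/39, 32/39) → index 8
j=8: u_8=83/100 ∈ [32/39, 1) → index 9
j=9: u_9=93/100 ∈ [32/39, 1) → index 9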